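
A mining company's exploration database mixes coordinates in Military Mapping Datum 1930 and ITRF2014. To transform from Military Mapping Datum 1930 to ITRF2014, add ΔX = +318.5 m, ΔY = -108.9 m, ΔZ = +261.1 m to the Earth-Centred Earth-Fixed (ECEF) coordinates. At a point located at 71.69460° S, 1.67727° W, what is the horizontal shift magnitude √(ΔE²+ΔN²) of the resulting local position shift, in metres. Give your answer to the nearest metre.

400 m

At φ = -71.69460°, λ = -1.67727°: sin φ = -0.949396, cos φ = 0.314082, sin λ = -0.029270, cos λ = 0.999572.
ΔE = −sin λ·ΔX + cos λ·ΔY = −(-0.029270)·(318.5) + (0.999572)·(-108.9) = -99.53 m.
ΔN = −sin φ cos λ·ΔX − sin φ sin λ·ΔY + cos φ·ΔZ = −(-0.949396)(0.999572)(318.5) − (-0.949396)(-0.029270)(-108.9) + (0.314082)(261.1) = 387.29 m.
Horizontal magnitude = √(ΔE² + ΔN²) = √((-99.53)² + 387.29²) = 399.87 m.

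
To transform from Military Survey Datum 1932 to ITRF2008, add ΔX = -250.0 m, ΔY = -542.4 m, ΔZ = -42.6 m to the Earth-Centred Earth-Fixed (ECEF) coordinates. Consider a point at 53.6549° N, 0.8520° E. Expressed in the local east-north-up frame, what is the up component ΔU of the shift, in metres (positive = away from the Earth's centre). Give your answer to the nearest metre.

ΔU = -187 m

At φ = 53.6549°, λ = 0.8520°: sin φ = 0.805462, cos φ = 0.592647, sin λ = 0.014870, cos λ = 0.999889.
ΔU = cos φ cos λ·ΔX + cos φ sin λ·ΔY + sin φ·ΔZ = (0.592647)(0.999889)(-250.0) + (0.592647)(0.014870)(-542.4) + (0.805462)(-42.6) = -187.24 m.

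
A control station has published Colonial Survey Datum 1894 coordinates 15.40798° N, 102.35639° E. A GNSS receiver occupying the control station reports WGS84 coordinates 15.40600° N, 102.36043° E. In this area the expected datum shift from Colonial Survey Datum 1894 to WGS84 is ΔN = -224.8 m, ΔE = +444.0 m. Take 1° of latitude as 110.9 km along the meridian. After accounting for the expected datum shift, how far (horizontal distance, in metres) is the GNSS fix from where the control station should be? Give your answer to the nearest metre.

13 m

Observed coordinate differences: Δφ = -0.00198°, Δλ = +0.00404°.
Converting to metres (1° lat = 110900 m, cos φ = 0.964058): observed ΔN = -219.6 m, observed ΔE = 431.9 m.
Subtracting the expected shift leaves a residual of -219.6 − (-224.8) = 5.2 m north and 431.9 − (444.0) = -12.1 m east.
Residual distance = √(5.2² + (-12.1)²) = 13.1 m.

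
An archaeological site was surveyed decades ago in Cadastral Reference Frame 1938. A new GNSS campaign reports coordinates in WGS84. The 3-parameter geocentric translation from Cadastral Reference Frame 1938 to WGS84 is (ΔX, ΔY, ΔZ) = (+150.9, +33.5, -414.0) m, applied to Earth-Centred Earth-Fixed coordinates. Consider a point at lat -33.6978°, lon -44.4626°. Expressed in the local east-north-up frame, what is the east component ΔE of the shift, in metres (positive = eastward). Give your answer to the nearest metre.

ΔE = 130 m

The local east axis at (φ, λ) is (−sin λ, cos λ, 0), so ΔE = −sin(-44.4626°)·150.9 + cos(-44.4626°)·33.5 = 129.61 m.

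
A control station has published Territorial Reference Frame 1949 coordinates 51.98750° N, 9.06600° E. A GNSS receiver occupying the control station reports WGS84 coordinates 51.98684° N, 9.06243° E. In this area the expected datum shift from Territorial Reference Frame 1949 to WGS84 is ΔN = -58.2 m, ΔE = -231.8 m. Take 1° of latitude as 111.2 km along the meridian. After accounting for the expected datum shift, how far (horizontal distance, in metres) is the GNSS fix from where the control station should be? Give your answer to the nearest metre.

Observed coordinate differences: Δφ = -0.00066°, Δλ = -0.00357°.
Converting to metres (1° lat = 111200 m, cos φ = 0.615833): observed ΔN = -73.4 m, observed ΔE = -244.5 m.
Subtracting the expected shift leaves a residual of -73.4 − (-58.2) = -15.2 m north and -244.5 − (-231.8) = -12.7 m east.
Residual distance = √((-15.2)² + (-12.7)²) = 19.8 m.

20 m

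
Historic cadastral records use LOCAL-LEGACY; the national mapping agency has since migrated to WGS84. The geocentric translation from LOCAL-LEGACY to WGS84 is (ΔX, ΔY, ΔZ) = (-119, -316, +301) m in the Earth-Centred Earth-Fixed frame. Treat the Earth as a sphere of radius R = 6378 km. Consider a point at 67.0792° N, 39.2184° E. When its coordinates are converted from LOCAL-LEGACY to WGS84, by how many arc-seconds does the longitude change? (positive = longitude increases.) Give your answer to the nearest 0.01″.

sin φ = 0.921044, cos φ = 0.389458, sin λ = 0.632278, cos λ = 0.774741.
East component: ΔE = −sin λ·ΔX + cos λ·ΔY = −(0.632278)(-119) + (0.774741)(-316) = -169.58 m.
1° of latitude spans πR/180 = 111317 m; at latitude φ, 1° of longitude spans that × cos φ = 43353.4 m, so Δλ = -169.58 / 43353.4 × 3600 = -14.081″.

Δλ = -14.08″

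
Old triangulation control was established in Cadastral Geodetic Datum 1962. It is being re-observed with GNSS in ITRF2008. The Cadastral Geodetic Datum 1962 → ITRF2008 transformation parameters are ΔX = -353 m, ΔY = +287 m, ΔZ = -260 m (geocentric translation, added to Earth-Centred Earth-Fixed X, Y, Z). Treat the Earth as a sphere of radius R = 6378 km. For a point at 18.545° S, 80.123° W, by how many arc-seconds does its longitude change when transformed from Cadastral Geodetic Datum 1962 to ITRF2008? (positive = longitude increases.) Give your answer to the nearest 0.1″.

Δλ = -10.2″

sin φ = -0.318049, cos φ = 0.948074, sin λ = -0.985178, cos λ = 0.171534.
East component: ΔE = −sin λ·ΔX + cos λ·ΔY = −(-0.985178)(-353) + (0.171534)(287) = -298.54 m.
1° of latitude spans πR/180 = 111317 m; at latitude φ, 1° of longitude spans that × cos φ = 105536.9 m, so Δλ = -298.54 / 105536.9 × 3600 = -10.184″.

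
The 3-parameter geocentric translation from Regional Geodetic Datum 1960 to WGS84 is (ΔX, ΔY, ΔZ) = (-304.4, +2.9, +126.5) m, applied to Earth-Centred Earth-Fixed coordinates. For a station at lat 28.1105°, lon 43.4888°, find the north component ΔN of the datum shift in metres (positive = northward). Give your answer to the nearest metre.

ΔN = 215 m

The local north axis is (−sin φ cos λ, −sin φ sin λ, cos φ), giving ΔN = 104.056 − 0.940 + 111.578 = 214.69 m.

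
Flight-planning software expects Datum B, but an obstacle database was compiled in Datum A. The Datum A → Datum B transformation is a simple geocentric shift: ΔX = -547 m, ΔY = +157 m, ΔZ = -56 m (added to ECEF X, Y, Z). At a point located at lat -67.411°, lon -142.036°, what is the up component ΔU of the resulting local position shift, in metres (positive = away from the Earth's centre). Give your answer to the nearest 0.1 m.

The local up (radial) axis is (cos φ cos λ, cos φ sin λ, sin φ), giving ΔU = 165.652 − 37.099 + 51.704 = 180.26 m.

ΔU = 180.3 m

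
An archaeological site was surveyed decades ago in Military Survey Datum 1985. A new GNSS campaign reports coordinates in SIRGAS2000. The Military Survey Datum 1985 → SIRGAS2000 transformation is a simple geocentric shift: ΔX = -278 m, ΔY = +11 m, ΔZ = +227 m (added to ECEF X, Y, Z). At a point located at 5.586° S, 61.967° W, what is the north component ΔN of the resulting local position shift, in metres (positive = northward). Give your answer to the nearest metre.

The local north axis is (−sin φ cos λ, −sin φ sin λ, cos φ), giving ΔN = -12.718 − 0.945 + 225.922 = 212.26 m.

ΔN = 212 m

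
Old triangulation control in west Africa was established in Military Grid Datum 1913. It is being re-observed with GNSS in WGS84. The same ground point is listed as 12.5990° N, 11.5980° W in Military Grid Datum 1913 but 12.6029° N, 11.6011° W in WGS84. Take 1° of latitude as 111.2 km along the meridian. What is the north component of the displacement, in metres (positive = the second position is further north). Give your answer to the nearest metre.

ΔN = 434 m

Δφ = 12.6029° − 12.5990° = +0.0039°; Δλ = -11.6011° − -11.5980° = -0.0031°.
ΔN = Δφ × 111200 = 433.7 m; ΔE = Δλ × 111200 × cos(12.5990°) = -0.0031 × 111200 × 0.975921 = -336.4 m.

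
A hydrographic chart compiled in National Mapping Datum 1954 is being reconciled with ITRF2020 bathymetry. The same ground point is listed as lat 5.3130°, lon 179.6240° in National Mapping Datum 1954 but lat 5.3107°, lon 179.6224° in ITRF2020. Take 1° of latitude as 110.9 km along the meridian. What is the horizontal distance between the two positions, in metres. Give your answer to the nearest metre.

310 m

Δφ = 5.3107° − 5.3130° = -0.0023°; Δλ = 179.6224° − 179.6240° = -0.0016°.
ΔN = Δφ × 110900 = -255.1 m; ΔE = Δλ × 110900 × cos(5.3130°) = -0.0016 × 110900 × 0.995704 = -176.7 m.
Distance = √(ΔE² + ΔN²) = √((-176.7)² + (-255.1)²) = 310.3 m.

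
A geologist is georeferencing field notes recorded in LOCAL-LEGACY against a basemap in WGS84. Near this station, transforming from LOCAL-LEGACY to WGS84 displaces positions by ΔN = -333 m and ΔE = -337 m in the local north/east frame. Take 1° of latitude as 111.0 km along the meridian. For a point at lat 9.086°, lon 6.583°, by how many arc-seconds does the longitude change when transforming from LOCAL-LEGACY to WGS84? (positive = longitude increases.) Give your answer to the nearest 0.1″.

At latitude 9.086°, cos φ = 0.987452.
1° of longitude at this latitude = 111.0 × cos φ = 109.61 km, so Δλ = -337.0 / 109607.2 = -0.0030746° = -11.069″.

Δλ = -11.1″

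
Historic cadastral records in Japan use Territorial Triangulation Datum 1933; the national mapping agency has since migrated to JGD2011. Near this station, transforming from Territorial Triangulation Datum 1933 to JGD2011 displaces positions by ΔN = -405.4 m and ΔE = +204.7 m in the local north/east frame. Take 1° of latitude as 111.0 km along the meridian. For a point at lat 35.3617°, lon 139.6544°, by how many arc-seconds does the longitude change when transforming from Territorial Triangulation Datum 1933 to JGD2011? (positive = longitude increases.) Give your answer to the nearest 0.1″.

Δλ = 8.1″

At latitude 35.3617°, cos φ = 0.815515.
1° of longitude at this latitude = 111.0 × cos φ = 90.52 km, so Δλ = 204.7 / 90522.1 = 0.0022613° = 8.141″.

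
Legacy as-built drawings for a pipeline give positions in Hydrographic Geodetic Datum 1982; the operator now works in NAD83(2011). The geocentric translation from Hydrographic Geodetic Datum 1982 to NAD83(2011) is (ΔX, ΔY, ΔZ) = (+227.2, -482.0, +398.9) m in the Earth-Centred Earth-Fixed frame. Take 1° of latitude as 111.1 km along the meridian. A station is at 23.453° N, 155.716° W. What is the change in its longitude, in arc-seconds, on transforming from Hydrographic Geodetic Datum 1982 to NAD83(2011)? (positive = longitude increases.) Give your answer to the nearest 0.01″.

sin φ = 0.397997, cos φ = 0.917387, sin λ = -0.411260, cos λ = -0.911518.
East component: ΔE = −sin λ·ΔX + cos λ·ΔY = −(-0.411260)(227.2) + (-0.911518)(-482.0) = 532.79 m.
1° of latitude spans 111100 m; at latitude φ, 1° of longitude spans that × cos φ = 101921.7 m, so Δλ = 532.79 / 101921.7 × 3600 = 18.819″.

Δλ = 18.82″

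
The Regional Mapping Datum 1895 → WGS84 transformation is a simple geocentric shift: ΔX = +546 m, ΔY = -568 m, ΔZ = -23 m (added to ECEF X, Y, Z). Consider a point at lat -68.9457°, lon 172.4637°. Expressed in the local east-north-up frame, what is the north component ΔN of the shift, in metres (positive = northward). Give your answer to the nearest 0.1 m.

The local north axis is (−sin φ cos λ, −sin φ sin λ, cos φ), giving ΔN = -505.148 − 69.522 − 8.263 = -582.93 m.

ΔN = -582.9 m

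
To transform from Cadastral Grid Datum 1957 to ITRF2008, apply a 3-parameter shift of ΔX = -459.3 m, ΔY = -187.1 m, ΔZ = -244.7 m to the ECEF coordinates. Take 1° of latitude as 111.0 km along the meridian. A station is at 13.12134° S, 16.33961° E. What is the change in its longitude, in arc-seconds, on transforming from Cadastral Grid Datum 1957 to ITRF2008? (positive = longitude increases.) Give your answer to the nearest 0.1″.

Δλ = -1.7″

sin φ = -0.227014, cos φ = 0.973891, sin λ = 0.281330, cos λ = 0.959611.
East component: ΔE = −sin λ·ΔX + cos λ·ΔY = −(0.281330)(-459.3) + (0.959611)(-187.1) = -50.33 m.
1° of latitude spans 111000 m; at latitude φ, 1° of longitude spans that × cos φ = 108102.0 m, so Δλ = -50.33 / 108102.0 × 3600 = -1.676″.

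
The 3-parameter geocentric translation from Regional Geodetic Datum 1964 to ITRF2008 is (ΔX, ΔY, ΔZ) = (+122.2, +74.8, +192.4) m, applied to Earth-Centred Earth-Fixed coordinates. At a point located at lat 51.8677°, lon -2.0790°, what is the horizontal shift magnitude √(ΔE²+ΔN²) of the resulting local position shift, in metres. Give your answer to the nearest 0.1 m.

The local east axis at (φ, λ) is (−sin λ, cos λ, 0), so ΔE = −sin(-2.0790°)·122.2 + cos(-2.0790°)·74.8 = 79.18 m.
The local north axis is (−sin φ cos λ, −sin φ sin λ, cos φ), giving ΔN = -96.058 + 2.134 + 118.803 = 24.88 m.
Horizontal magnitude = √(ΔE² + ΔN²) = √(79.18² + 24.88²) = 83.00 m.

83.0 m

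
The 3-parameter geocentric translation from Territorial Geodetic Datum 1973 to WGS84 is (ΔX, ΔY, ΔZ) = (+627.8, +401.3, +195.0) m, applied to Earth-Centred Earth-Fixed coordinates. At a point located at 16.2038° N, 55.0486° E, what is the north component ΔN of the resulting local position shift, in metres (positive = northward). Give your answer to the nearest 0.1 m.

At φ = 16.2038°, λ = 55.0486°: sin φ = 0.279055, cos φ = 0.960275, sin λ = 0.819638, cos λ = 0.572881.
ΔN = −sin φ cos λ·ΔX − sin φ sin λ·ΔY + cos φ·ΔZ = −(0.279055)(0.572881)(627.8) − (0.279055)(0.819638)(401.3) + (0.960275)(195.0) = -4.90 m.

ΔN = -4.9 m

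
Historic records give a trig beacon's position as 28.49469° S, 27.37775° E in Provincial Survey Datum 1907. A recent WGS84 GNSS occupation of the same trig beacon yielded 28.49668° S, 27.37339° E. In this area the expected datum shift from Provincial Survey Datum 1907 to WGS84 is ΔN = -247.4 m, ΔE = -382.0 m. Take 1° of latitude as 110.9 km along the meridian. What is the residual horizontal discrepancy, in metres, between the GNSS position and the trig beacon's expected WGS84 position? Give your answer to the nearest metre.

Observed coordinate differences: Δφ = -0.00199°, Δλ = -0.00436°.
Converting to metres (1° lat = 110900 m, cos φ = 0.878861): observed ΔN = -220.7 m, observed ΔE = -425.0 m.
Subtracting the expected shift leaves a residual of -220.7 − (-247.4) = 26.7 m north and -425.0 − (-382.0) = -43.0 m east.
Residual distance = √(26.7² + (-43.0)²) = 50.6 m.

51 m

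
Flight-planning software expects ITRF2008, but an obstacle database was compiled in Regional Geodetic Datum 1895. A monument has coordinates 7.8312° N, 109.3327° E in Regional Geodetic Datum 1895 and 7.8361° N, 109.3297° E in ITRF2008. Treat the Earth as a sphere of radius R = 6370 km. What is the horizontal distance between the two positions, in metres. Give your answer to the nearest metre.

637 m

Δφ = 7.8361° − 7.8312° = +0.0049°; Δλ = 109.3297° − 109.3327° = -0.0030°.
1° along a meridian = πR/180 = 111177 m.
ΔN = Δφ × 111177 = 544.8 m; ΔE = Δλ × 111177 × cos(7.8312°) = -0.0030 × 111177 × 0.990674 = -330.4 m.
Distance = √(ΔE² + ΔN²) = √((-330.4)² + 544.8²) = 637.1 m.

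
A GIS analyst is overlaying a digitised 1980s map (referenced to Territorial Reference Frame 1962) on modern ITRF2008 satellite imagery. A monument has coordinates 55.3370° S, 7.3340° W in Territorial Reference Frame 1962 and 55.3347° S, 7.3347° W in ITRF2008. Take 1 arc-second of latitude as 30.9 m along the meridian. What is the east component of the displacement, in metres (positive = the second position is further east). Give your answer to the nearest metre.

ΔE = -44 m

Δφ = -55.3347° − -55.3370° = +0.0023°; Δλ = -7.3347° − -7.3340° = -0.0007°.
1° of latitude = 3600 × 30.90 = 111240 m.
ΔN = Δφ × 111240 = 255.9 m; ΔE = Δλ × 111240 × cos(-55.3370°) = -0.0007 × 111240 × 0.568748 = -44.3 m.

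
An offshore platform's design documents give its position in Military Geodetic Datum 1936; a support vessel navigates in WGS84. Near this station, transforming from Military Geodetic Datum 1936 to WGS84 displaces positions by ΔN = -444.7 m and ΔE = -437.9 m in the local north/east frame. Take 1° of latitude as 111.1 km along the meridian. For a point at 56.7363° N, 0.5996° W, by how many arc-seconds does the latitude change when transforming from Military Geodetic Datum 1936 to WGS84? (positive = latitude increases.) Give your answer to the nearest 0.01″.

Δφ = -14.41″

1° of latitude = 111.1 km, so Δφ = -444.7 / 111100 = -0.0040027° = -14.410″.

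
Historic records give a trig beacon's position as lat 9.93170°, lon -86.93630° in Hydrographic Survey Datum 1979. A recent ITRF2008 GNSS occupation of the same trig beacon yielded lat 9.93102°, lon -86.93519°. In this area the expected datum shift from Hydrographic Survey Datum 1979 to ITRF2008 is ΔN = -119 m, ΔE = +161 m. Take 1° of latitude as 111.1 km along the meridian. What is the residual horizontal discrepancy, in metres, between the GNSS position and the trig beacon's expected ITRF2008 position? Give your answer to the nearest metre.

59 m

Observed coordinate differences: Δφ = -0.00068°, Δλ = +0.00111°.
Converting to metres (1° lat = 111100 m, cos φ = 0.985014): observed ΔN = -75.5 m, observed ΔE = 121.5 m.
Subtracting the expected shift leaves a residual of -75.5 − (-119) = 43.5 m north and 121.5 − (161) = -39.5 m east.
Residual distance = √(43.5² + (-39.5)²) = 58.7 m.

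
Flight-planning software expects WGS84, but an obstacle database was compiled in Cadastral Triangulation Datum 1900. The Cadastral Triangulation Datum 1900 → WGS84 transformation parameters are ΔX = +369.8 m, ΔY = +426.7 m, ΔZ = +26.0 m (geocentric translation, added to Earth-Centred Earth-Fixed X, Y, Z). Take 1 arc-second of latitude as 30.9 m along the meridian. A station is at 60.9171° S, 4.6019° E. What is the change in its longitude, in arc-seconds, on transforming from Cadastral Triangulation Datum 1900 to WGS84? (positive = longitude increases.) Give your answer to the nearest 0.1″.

Δλ = 26.3″

sin φ = -0.873917, cos φ = 0.486075, sin λ = 0.080232, cos λ = 0.996776.
East component: ΔE = −sin λ·ΔX + cos λ·ΔY = −(0.080232)(369.8) + (0.996776)(426.7) = 395.65 m.
1° of latitude spans 3600 × 30.90 = 111240 m; at latitude φ, 1° of longitude spans that × cos φ = 54070.9 m, so Δλ = 395.65 / 54070.9 × 3600 = 26.342″.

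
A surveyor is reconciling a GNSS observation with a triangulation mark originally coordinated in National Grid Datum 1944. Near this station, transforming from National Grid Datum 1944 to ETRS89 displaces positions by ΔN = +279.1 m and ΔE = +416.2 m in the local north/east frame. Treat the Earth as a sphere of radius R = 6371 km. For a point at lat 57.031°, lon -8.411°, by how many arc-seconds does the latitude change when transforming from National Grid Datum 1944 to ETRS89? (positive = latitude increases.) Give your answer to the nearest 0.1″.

On a sphere of radius R, 1 rad of latitude = R, so Δφ = ΔN / R = 279.1 / 6371000 = 4.3808e-05 rad = 9.036″.

Δφ = 9.0″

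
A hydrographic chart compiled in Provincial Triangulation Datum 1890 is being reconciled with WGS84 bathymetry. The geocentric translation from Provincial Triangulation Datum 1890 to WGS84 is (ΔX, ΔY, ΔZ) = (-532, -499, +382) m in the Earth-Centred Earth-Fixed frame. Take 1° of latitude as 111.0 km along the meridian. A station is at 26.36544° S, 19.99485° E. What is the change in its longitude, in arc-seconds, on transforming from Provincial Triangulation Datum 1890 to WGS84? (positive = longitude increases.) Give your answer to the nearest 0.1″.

sin φ = -0.444095, cos φ = 0.895980, sin λ = 0.341936, cos λ = 0.939723.
East component: ΔE = −sin λ·ΔX + cos λ·ΔY = −(0.341936)(-532) + (0.939723)(-499) = -287.01 m.
1° of latitude spans 111000 m; at latitude φ, 1° of longitude spans that × cos φ = 99453.8 m, so Δλ = -287.01 / 99453.8 × 3600 = -10.389″.

Δλ = -10.4″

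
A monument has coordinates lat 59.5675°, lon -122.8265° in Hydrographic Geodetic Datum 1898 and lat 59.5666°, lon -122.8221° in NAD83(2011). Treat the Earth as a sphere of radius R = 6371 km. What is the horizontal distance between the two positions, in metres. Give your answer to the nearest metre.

Δφ = 59.5666° − 59.5675° = -0.0009°; Δλ = -122.8221° − -122.8265° = +0.0044°.
1° along a meridian = πR/180 = 111195 m.
ΔN = Δφ × 111195 = -100.1 m; ΔE = Δλ × 111195 × cos(59.5675°) = +0.0044 × 111195 × 0.506523 = 247.8 m.
Distance = √(ΔE² + ΔN²) = √(247.8² + (-100.1)²) = 267.3 m.

267 m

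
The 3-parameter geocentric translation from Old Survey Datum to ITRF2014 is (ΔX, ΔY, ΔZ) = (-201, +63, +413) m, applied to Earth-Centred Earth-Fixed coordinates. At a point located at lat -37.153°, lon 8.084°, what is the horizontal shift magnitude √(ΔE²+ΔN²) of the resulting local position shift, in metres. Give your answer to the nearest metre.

233 m

The local east axis at (φ, λ) is (−sin λ, cos λ, 0), so ΔE = −sin(8.084°)·(-201) + cos(8.084°)·63 = 90.64 m.
The local north axis is (−sin φ cos λ, −sin φ sin λ, cos φ), giving ΔN = -120.187 + 5.351 + 329.172 = 214.34 m.
Horizontal magnitude = √(ΔE² + ΔN²) = √(90.64² + 214.34²) = 232.71 m.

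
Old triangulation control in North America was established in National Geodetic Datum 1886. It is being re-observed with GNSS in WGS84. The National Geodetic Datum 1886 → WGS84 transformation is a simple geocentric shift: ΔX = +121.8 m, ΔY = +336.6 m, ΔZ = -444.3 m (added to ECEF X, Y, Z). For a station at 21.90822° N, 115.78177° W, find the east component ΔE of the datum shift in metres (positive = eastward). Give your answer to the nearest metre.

ΔE = -37 m

At φ = 21.90822°, λ = -115.78177°: sin φ = 0.373121, cos φ = 0.927783, sin λ = -0.900457, cos λ = -0.434945.
ΔE = −sin λ·ΔX + cos λ·ΔY = −(-0.900457)·(121.8) + (-0.434945)·(336.6) = -36.73 m.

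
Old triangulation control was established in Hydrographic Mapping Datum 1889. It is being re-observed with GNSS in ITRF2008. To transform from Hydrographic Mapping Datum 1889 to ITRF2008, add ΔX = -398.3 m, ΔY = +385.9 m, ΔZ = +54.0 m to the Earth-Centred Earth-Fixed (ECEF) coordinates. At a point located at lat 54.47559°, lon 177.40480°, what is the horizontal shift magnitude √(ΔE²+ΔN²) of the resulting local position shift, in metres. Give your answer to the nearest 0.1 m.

478.6 m

At φ = 54.47559°, λ = 177.40480°: sin φ = 0.813868, cos φ = 0.581050, sin λ = 0.045279, cos λ = -0.998974.
ΔE = −sin λ·ΔX + cos λ·ΔY = −(0.045279)·(-398.3) + (-0.998974)·(385.9) = -367.47 m.
ΔN = −sin φ cos λ·ΔX − sin φ sin λ·ΔY + cos φ·ΔZ = −(0.813868)(-0.998974)(-398.3) − (0.813868)(0.045279)(385.9) + (0.581050)(54.0) = -306.68 m.
Horizontal magnitude = √(ΔE² + ΔN²) = √((-367.47)² + (-306.68)²) = 478.63 m.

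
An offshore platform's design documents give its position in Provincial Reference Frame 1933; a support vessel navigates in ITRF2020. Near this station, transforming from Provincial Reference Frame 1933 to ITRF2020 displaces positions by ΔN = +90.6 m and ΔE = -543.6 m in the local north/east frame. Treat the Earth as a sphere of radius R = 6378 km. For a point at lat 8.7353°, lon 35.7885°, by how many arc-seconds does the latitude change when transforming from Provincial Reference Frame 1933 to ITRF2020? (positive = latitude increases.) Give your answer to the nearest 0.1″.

On a sphere of radius R, 1 rad of latitude = R, so Δφ = ΔN / R = 90.6 / 6378000 = 1.4205e-05 rad = 2.930″.

Δφ = 2.9″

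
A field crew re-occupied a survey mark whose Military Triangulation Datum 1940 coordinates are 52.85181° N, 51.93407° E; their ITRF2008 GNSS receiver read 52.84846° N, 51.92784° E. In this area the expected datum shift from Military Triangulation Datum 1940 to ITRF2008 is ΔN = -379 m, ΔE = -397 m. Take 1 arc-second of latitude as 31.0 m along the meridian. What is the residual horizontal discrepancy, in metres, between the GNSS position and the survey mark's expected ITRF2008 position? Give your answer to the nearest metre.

23 m

Observed coordinate differences: Δφ = -0.00335°, Δλ = -0.00623°.
Converting to metres (1° lat = 111600 m, cos φ = 0.603879): observed ΔN = -373.9 m, observed ΔE = -419.9 m.
Subtracting the expected shift leaves a residual of -373.9 − (-379) = 5.1 m north and -419.9 − (-397) = -22.9 m east.
Residual distance = √(5.1² + (-22.9)²) = 23.4 m.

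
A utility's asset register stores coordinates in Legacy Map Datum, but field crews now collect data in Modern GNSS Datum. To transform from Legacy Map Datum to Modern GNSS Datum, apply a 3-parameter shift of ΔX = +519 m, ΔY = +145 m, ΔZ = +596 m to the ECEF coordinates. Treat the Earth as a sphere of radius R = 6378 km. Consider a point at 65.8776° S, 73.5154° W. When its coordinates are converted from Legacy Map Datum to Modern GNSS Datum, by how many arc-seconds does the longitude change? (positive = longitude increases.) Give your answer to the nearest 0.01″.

Δλ = 42.64″

sin φ = -0.912674, cos φ = 0.408687, sin λ = -0.958896, cos λ = 0.283758.
East component: ΔE = −sin λ·ΔX + cos λ·ΔY = −(-0.958896)(519) + (0.283758)(145) = 538.81 m.
1° of latitude spans πR/180 = 111317 m; at latitude φ, 1° of longitude spans that × cos φ = 45493.9 m, so Δλ = 538.81 / 45493.9 × 3600 = 42.637″.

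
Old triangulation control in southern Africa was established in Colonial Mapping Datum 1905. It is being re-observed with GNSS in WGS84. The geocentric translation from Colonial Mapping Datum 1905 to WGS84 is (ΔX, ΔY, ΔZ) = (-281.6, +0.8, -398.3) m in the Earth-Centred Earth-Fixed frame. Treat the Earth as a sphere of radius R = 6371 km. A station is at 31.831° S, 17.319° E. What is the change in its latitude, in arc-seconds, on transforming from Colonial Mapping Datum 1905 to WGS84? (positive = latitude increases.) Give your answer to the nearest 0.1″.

sin φ = -0.527416, cos φ = 0.849607, sin λ = 0.297691, cos λ = 0.954662.
North component: ΔN = −sin φ cos λ·ΔX − sin φ sin λ·ΔY + cos φ·ΔZ = −(-0.527416)(0.954662)(-281.6) − (-0.527416)(0.297691)(0.8) + (0.849607)(-398.3) = -480.06 m.
1° of latitude spans πR/180 = 111195 m, so Δφ = -480.06 / 111195 × 3600 = -15.542″.

Δφ = -15.5″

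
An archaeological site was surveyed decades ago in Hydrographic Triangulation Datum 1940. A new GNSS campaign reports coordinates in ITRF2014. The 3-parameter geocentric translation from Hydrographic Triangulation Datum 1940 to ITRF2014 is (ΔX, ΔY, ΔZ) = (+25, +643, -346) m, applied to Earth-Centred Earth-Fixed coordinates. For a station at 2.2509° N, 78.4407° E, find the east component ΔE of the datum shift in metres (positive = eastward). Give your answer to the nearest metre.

ΔE = 104 m

The local east axis at (φ, λ) is (−sin λ, cos λ, 0), so ΔE = −sin(78.4407°)·25 + cos(78.4407°)·643 = 104.35 m.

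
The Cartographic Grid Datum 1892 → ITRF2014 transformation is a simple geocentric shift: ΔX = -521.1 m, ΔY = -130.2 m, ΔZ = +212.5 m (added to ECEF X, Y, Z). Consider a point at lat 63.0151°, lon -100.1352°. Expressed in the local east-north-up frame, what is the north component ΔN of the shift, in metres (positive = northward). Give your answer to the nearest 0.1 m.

ΔN = -99.5 m

At φ = 63.0151°, λ = -100.1352°: sin φ = 0.891126, cos φ = 0.453756, sin λ = -0.984395, cos λ = -0.175972.
ΔN = −sin φ cos λ·ΔX − sin φ sin λ·ΔY + cos φ·ΔZ = −(0.891126)(-0.175972)(-521.1) − (0.891126)(-0.984395)(-130.2) + (0.453756)(212.5) = -99.51 m.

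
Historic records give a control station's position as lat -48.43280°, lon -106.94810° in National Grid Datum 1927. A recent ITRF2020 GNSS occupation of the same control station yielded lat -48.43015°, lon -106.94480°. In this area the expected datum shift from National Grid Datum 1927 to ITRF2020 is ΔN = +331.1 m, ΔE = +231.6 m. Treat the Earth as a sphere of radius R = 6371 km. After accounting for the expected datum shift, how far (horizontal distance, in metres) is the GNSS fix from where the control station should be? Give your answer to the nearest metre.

Observed coordinate differences: Δφ = +0.00265°, Δλ = +0.00330°.
Converting to metres (1° lat = 111195 m, cos φ = 0.663498): observed ΔN = 294.7 m, observed ΔE = 243.5 m.
Subtracting the expected shift leaves a residual of 294.7 − (331.1) = -36.4 m north and 243.5 − (231.6) = 11.9 m east.
Residual distance = √((-36.4)² + 11.9²) = 38.3 m.

38 m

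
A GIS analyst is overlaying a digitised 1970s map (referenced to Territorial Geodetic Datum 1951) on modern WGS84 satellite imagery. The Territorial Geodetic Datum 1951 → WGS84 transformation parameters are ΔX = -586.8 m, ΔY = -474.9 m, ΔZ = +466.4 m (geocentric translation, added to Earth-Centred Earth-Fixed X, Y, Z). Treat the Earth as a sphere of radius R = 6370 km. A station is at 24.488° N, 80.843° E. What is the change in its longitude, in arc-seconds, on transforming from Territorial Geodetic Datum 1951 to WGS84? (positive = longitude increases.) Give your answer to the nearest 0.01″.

Δλ = 17.92″

sin φ = 0.414503, cos φ = 0.910048, sin λ = 0.987256, cos λ = 0.159140.
East component: ΔE = −sin λ·ΔX + cos λ·ΔY = −(0.987256)(-586.8) + (0.159140)(-474.9) = 503.75 m.
1° of latitude spans πR/180 = 111177 m; at latitude φ, 1° of longitude spans that × cos φ = 101176.8 m, so Δλ = 503.75 / 101176.8 × 3600 = 17.924″.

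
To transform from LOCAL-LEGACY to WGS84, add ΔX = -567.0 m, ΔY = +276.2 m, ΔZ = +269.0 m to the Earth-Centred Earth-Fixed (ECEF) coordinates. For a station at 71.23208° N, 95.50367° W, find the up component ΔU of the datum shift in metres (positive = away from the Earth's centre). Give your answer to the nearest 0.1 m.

The local up (radial) axis is (cos φ cos λ, cos φ sin λ, sin φ), giving ΔU = 17.496 − 88.454 + 254.697 = 183.74 m.

ΔU = 183.7 m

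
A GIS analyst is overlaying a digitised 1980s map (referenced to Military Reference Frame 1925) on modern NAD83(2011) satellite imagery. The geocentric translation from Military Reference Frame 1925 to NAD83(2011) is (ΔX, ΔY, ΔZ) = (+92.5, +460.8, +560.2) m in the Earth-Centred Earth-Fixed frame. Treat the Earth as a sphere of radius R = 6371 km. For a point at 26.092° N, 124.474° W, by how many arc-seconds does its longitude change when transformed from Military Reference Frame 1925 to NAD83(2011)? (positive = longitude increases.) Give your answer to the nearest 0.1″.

Δλ = -6.7″

sin φ = 0.439814, cos φ = 0.898089, sin λ = -0.824383, cos λ = -0.566032.
East component: ΔE = −sin λ·ΔX + cos λ·ΔY = −(-0.824383)(92.5) + (-0.566032)(460.8) = -184.57 m.
1° of latitude spans πR/180 = 111195 m; at latitude φ, 1° of longitude spans that × cos φ = 99862.9 m, so Δλ = -184.57 / 99862.9 × 3600 = -6.654″.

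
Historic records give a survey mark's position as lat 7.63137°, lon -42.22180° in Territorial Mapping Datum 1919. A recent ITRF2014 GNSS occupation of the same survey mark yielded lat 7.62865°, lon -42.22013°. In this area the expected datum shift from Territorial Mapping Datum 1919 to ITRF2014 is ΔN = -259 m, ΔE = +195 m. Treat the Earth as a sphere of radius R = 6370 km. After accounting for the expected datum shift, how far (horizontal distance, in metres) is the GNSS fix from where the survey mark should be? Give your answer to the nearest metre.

45 m

Observed coordinate differences: Δφ = -0.00272°, Δλ = +0.00167°.
Converting to metres (1° lat = 111177 m, cos φ = 0.991143): observed ΔN = -302.4 m, observed ΔE = 184.0 m.
Subtracting the expected shift leaves a residual of -302.4 − (-259) = -43.4 m north and 184.0 − (195) = -11.0 m east.
Residual distance = √((-43.4)² + (-11.0)²) = 44.8 m.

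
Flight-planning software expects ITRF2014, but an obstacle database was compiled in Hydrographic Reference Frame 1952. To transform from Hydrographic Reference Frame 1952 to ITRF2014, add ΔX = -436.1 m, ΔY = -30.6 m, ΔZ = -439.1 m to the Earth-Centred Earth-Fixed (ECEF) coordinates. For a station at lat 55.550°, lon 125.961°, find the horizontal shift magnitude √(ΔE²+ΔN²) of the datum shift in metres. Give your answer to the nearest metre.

At φ = 55.550°, λ = 125.961°: sin φ = 0.824620, cos φ = 0.565687, sin λ = 0.809417, cos λ = -0.587234.
ΔE = −sin λ·ΔX + cos λ·ΔY = −(0.809417)·(-436.1) + (-0.587234)·(-30.6) = 370.96 m.
ΔN = −sin φ cos λ·ΔX − sin φ sin λ·ΔY + cos φ·ΔZ = −(0.824620)(-0.587234)(-436.1) − (0.824620)(0.809417)(-30.6) + (0.565687)(-439.1) = -439.15 m.
Horizontal magnitude = √(ΔE² + ΔN²) = √(370.96² + (-439.15)²) = 574.86 m.

575 m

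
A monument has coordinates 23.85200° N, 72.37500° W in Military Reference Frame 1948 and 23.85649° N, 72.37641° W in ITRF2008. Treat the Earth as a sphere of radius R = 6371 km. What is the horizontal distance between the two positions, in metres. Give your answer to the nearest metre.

519 m

Δφ = 23.85649° − 23.85200° = +0.00449°; Δλ = -72.37641° − -72.37500° = -0.00141°.
1° along a meridian = πR/180 = 111195 m.
ΔN = Δφ × 111195 = 499.3 m; ΔE = Δλ × 111195 × cos(23.85200°) = -0.00141 × 111195 × 0.914593 = -143.4 m.
Distance = √(ΔE² + ΔN²) = √((-143.4)² + 499.3²) = 519.4 m.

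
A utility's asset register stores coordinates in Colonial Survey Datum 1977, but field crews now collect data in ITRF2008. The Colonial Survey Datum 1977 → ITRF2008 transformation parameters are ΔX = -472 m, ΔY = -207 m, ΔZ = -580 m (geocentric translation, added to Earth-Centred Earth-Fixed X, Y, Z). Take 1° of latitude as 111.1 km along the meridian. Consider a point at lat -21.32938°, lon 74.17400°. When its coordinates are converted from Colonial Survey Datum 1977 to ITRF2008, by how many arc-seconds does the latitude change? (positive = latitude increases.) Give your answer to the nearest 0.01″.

Δφ = -21.37″

sin φ = -0.363729, cos φ = 0.931505, sin λ = 0.962094, cos λ = 0.272717.
North component: ΔN = −sin φ cos λ·ΔX − sin φ sin λ·ΔY + cos φ·ΔZ = −(-0.363729)(0.272717)(-472) − (-0.363729)(0.962094)(-207) + (0.931505)(-580) = -659.53 m.
1° of latitude spans 111100 m, so Δφ = -659.53 / 111100 × 3600 = -21.371″.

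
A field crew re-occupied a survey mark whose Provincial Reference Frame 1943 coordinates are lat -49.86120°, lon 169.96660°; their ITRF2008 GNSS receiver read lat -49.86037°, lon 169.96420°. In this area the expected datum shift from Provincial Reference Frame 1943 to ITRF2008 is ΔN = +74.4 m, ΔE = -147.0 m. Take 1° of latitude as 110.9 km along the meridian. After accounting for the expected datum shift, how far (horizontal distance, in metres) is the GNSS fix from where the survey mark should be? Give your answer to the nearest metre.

30 m

Observed coordinate differences: Δφ = +0.00083°, Δλ = -0.00240°.
Converting to metres (1° lat = 110900 m, cos φ = 0.644641): observed ΔN = 92.0 m, observed ΔE = -171.6 m.
Subtracting the expected shift leaves a residual of 92.0 − (74.4) = 17.6 m north and -171.6 − (-147.0) = -24.6 m east.
Residual distance = √(17.6² + (-24.6)²) = 30.3 m.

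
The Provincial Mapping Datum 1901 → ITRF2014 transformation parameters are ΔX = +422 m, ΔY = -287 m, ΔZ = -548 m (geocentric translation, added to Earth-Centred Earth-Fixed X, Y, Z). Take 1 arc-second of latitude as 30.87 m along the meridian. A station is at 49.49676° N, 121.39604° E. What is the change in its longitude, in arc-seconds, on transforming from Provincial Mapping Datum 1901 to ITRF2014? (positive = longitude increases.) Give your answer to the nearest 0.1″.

sin φ = 0.760369, cos φ = 0.649491, sin λ = 0.853587, cos λ = -0.520951.
East component: ΔE = −sin λ·ΔX + cos λ·ΔY = −(0.853587)(422) + (-0.520951)(-287) = -210.70 m.
1° of latitude spans 3600 × 30.87 = 111132 m; at latitude φ, 1° of longitude spans that × cos φ = 72179.2 m, so Δλ = -210.70 / 72179.2 × 3600 = -10.509″.

Δλ = -10.5″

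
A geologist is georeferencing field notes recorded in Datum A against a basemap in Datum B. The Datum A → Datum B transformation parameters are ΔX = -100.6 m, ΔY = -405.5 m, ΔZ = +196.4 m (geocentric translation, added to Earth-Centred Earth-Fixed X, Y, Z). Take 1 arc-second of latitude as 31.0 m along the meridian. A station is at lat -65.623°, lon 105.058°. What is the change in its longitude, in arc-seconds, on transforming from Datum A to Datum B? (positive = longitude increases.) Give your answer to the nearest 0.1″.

Δλ = 15.8″

sin φ = -0.910849, cos φ = 0.412739, sin λ = 0.965663, cos λ = -0.259797.
East component: ΔE = −sin λ·ΔX + cos λ·ΔY = −(0.965663)(-100.6) + (-0.259797)(-405.5) = 202.49 m.
1° of latitude spans 3600 × 31.00 = 111600 m; at latitude φ, 1° of longitude spans that × cos φ = 46061.7 m, so Δλ = 202.49 / 46061.7 × 3600 = 15.826″.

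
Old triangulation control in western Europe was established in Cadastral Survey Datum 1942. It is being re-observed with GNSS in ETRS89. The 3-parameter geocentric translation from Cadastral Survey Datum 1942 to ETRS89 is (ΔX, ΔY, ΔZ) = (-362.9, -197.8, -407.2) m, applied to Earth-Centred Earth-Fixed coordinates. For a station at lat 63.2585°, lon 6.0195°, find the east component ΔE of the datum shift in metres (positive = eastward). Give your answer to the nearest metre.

At φ = 63.2585°, λ = 6.0195°: sin φ = 0.893046, cos φ = 0.449966, sin λ = 0.104867, cos λ = 0.994486.
ΔE = −sin λ·ΔX + cos λ·ΔY = −(0.104867)·(-362.9) + (0.994486)·(-197.8) = -158.65 m.

ΔE = -159 m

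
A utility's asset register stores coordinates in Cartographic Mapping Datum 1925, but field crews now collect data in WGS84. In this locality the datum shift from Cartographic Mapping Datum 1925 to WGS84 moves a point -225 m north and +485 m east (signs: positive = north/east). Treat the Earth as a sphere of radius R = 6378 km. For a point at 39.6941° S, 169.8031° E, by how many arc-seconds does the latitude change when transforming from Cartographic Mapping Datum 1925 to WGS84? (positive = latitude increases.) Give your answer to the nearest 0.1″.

Δφ = -7.3″

On a sphere of radius R, 1 rad of latitude = R, so Δφ = ΔN / R = -225.0 / 6378000 = -3.5278e-05 rad = -7.277″.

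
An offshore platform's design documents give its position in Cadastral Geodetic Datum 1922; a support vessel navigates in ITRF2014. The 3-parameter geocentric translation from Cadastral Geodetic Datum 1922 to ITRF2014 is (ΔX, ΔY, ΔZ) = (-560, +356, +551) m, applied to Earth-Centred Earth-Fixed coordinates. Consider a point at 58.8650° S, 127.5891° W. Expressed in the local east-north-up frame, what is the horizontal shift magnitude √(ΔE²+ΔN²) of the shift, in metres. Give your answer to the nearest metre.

741 m

At φ = -58.8650°, λ = -127.5891°: sin φ = -0.855951, cos φ = 0.517056, sin λ = -0.792406, cos λ = -0.609994.
ΔE = −sin λ·ΔX + cos λ·ΔY = −(-0.792406)·(-560) + (-0.609994)·(356) = -660.91 m.
ΔN = −sin φ cos λ·ΔX − sin φ sin λ·ΔY + cos φ·ΔZ = −(-0.855951)(-0.609994)(-560) − (-0.855951)(-0.792406)(356) + (0.517056)(551) = 335.83 m.
Horizontal magnitude = √(ΔE² + ΔN²) = √((-660.91)² + 335.83²) = 741.33 m.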